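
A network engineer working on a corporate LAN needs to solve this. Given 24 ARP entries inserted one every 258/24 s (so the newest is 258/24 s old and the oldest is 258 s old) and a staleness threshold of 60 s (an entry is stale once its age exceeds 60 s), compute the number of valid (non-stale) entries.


Ages are k * 258/24 s for k = 1..24 (spacing = 10.7500 s).
Entry k is valid iff k * 258/24 <= 60 iff k <= 24 * 60 / 258 = 5.5814
n_valid = floor(5.5814) = 5
(n_stale = 24 - 5 = 19)

5


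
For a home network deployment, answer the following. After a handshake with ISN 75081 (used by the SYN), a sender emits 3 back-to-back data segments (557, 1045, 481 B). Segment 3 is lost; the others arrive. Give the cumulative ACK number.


SYN uses sequence number 75081; first data byte = ISN + 1 = 75082.
Segment 1: SEQ = 75082, len = 557 B, covers [75082, 75638]
Segment 2: SEQ = 75639, len = 1045 B, covers [75639, 76683]
Segment 3: SEQ = 76684, len = 481 B, covers [76684, 77164] [LOST]
In-order data received: bytes [75082, 76683] (segments 1..2).
Segment 3 missing -> gap begins at byte 76684.
Cumulative ACK = next expected in-order byte = 75082 + 557 + 1045 = 76684

76684


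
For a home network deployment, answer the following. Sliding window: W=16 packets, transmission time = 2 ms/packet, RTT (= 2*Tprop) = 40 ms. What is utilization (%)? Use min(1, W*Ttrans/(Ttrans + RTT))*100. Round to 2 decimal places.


Given: W = 16, Ttrans = 2 ms, RTT = 40 ms (= 2 * Tprop, Tprop = 20 ms)
Cycle time = Ttrans + RTT = 2 + 40 = 42 ms (first packet sent until its ACK returns)
W * Ttrans = 16 * 2 = 32 ms of sending per cycle
W * Ttrans / (Ttrans + RTT) = 32 / 42 = 0.761905
U = min(1, 0.761905) = 0.761905
U% = 76.19%

76.19


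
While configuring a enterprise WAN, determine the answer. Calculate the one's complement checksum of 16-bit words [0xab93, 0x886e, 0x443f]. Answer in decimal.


Given words: [0xab93, 0x886e, 0x443f]
Step 1: Sum all words
Raw sum = 43923 + 34926 + 17471 = 96320
Step 2: Fold carry: (30784 + 1) = 30785
One's complement = ~30785 & 0xFFFF = 34750

34750


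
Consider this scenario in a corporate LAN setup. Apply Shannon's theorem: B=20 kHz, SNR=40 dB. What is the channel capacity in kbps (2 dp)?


Given: B = 20 kHz, SNR = 40 dB
SNR linear = 10^(40/10) = 10000
1 + SNR = 10001
log2(10001) = 13.2878566418
C = 20 * 1000 * 13.2878566418 = 265757.1328 bps
C = 265.757133 kbps -> 265.76 kbps (2 dp)

265.76


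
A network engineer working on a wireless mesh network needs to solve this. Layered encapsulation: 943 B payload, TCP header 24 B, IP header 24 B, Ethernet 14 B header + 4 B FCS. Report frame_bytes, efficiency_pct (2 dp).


TCP segment = 943 + 24 = 967 B
IP packet = 967 + 24 = 991 B
Ethernet frame = 991 + 14 + 4 = 1009 B
Efficiency = app / frame = 943 / 1009 = 0.934589 = 93.4589% -> 93.46% (2 dp)

1009, 93.46


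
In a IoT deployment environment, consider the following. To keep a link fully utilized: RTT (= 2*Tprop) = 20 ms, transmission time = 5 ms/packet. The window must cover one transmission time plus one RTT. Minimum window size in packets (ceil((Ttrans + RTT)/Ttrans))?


Given: Ttrans = 5 ms, RTT = 20 ms (= 2 * Tprop, Tprop = 10 ms)
Time until first ACK returns = Ttrans + RTT = 5 + 20 = 25 ms
Need W * Ttrans >= Ttrans + RTT  ->  W >= (Ttrans + RTT) / Ttrans
(Ttrans + RTT) / Ttrans = 25 / 5 = 5
W_min = ceil(5) = 5

5


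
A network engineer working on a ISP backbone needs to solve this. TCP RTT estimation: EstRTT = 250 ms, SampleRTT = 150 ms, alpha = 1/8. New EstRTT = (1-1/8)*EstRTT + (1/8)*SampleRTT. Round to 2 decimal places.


Given: EstRTT = 250 ms, SampleRTT = 150 ms, alpha = 1/8
New EstRTT = (1 - alpha) * EstRTT + alpha * SampleRTT
(7/8) * 250 = 218.75
(1/8) * 150 = 18.75
New EstRTT = 218.75 + 18.75 = 237.5 ms -> 237.50 ms (2 dp)

237.50


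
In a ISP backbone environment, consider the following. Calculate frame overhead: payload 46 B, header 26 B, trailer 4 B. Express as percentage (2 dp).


Given: payload = 46 B, header = 26 B, trailer = 4 B
Overhead bytes = header + trailer = 26 + 4 = 30
Total frame = payload + overhead = 46 + 30 = 76
Overhead % = 30 / 76 * 100 = 39.4737% -> 39.47% (2 dp)

39.47


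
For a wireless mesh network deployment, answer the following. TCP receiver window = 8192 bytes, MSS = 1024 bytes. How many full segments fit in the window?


Given: RWND = 8192 bytes, MSS = 1024 bytes
Full segments = floor(RWND / MSS)
Full segments = floor(8192 / 1024)
Full segments = floor(8.0) = 8

8


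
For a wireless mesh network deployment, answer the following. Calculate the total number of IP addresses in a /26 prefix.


Given: CIDR prefix /26
Host bits = 32 - 26 = 6
Total addresses = 2^6 = 64

64


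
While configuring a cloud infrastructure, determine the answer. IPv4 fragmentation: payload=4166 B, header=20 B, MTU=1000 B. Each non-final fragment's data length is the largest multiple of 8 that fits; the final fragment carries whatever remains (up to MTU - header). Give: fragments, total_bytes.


Max data per non-final fragment = floor((MTU - header)/8)*8 = floor((1000 - 20)/8)*8 = floor(980/8)*8 = 976 B
Final fragment needs no 8-byte alignment: it can carry up to MTU - header = 980 B
Non-final fragments needed = ceil((payload - 980) / 976) = ceil(3186/976) = ceil(3.2643) = 4
Number of fragments = 4 + 1 = 5
Fragment sizes (data): 4 * 976 B + 262 B (last, 262 <= 980 OK)
Total bytes sent = payload + n_frags * header = 4166 + 5*20 = 4166 + 100 = 4266 B

5, 4266


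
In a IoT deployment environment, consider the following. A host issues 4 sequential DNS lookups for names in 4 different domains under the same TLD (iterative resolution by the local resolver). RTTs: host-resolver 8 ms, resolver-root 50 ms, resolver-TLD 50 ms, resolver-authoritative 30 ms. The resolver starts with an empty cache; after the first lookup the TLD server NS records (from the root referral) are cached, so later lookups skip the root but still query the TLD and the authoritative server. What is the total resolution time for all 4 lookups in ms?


Lookup 1 (cold cache): local + root + TLD + auth = 8 + 50 + 50 + 30 = 138 ms
Lookups 2..4 (TLD NS cached -> skip root; new domain -> still ask TLD and auth): local + TLD + auth = 8 + 50 + 30 = 88 ms each
Remaining 3 lookups: 3 * 88 = 264 ms
Total = 138 + 264 = 402 ms

402


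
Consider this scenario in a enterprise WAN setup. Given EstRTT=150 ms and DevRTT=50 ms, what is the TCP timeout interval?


Given: EstRTT = 150 ms, DevRTT = 50 ms
Timeout = EstRTT + 4 * DevRTT
4 * DevRTT = 4 * 50 = 200
Timeout = 150 + 200 = 350 ms

350


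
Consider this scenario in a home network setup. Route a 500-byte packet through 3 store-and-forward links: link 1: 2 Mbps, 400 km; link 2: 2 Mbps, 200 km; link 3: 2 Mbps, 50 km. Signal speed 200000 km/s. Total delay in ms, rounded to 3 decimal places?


Packet = 500 bytes = 4000 bits. Store-and-forward: sum (t_trans + t_prop) per link.
Link 1: t_trans = 4000/(2*10^6) s = 2.0000 ms; t_prop = 400/200000 s = 2.0000 ms; subtotal = 4.0000 ms
Link 2: t_trans = 4000/(2*10^6) s = 2.0000 ms; t_prop = 200/200000 s = 1.0000 ms; subtotal = 3.0000 ms
Link 3: t_trans = 4000/(2*10^6) s = 2.0000 ms; t_prop = 50/200000 s = 0.2500 ms; subtotal = 2.2500 ms
End-to-end = 4.0000 + 3.0000 + 2.2500 = 9.2500 ms -> 9.250 ms (3 dp)

9.250


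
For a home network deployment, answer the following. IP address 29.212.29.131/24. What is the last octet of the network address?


Given: IP = 29.212.29.131, prefix = /24
Subnet mask = 255.255.255.0
Last octet of IP: 131
Last octet of mask: 0
Network last octet = 131 AND 0 = 0

0


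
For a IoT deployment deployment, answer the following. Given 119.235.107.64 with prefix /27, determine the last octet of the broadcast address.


Given: IP = 119.235.107.64, prefix = /27
Host bits = 32 - 27 = 5
Network last octet = 64 AND mask = 64
Host part size = 2^5 - 1 = 31
Broadcast last octet = 64 OR 31 = 95

95


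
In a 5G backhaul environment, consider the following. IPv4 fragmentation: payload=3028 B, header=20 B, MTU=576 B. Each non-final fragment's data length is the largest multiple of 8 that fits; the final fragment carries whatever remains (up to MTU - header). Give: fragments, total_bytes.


Max data per non-final fragment = floor((MTU - header)/8)*8 = floor((576 - 20)/8)*8 = floor(556/8)*8 = 552 B
Final fragment needs no 8-byte alignment: it can carry up to MTU - header = 556 B
Non-final fragments needed = ceil((payload - 556) / 552) = ceil(2472/552) = ceil(4.4783) = 5
Number of fragments = 5 + 1 = 6
Fragment sizes (data): 5 * 552 B + 268 B (last, 268 <= 556 OK)
Total bytes sent = payload + n_frags * header = 3028 + 6*20 = 3028 + 120 = 3148 B

6, 3148


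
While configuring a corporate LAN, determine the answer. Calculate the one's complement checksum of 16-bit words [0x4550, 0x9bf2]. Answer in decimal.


Given words: [0x4550, 0x9bf2]
Step 1: Sum all words
Raw sum = 17744 + 39922 = 57666
One's complement = ~57666 & 0xFFFF = 7869

7869


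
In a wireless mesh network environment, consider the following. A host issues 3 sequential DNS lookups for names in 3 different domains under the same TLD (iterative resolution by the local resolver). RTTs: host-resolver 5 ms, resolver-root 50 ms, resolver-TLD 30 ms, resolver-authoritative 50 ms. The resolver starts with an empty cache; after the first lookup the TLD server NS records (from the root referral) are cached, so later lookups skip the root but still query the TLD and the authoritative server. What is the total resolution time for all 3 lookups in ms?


Lookup 1 (cold cache): local + root + TLD + auth = 5 + 50 + 30 + 50 = 135 ms
Lookups 2..3 (TLD NS cached -> skip root; new domain -> still ask TLD and auth): local + TLD + auth = 5 + 30 + 50 = 85 ms each
Remaining 2 lookups: 2 * 85 = 170 ms
Total = 135 + 170 = 305 ms

305


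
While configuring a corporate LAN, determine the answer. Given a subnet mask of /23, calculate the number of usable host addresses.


Given: subnet mask /23
Host bits = 32 - 23 = 9
Total addresses = 2^9 = 512
Usable hosts = 512 - 2 (network + broadcast) = 510

510


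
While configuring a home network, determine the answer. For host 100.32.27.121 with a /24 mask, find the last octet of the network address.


Given: IP = 100.32.27.121, prefix = /24
Subnet mask = 255.255.255.0
Last octet of IP: 121
Last octet of mask: 0
Network last octet = 121 AND 0 = 0

0


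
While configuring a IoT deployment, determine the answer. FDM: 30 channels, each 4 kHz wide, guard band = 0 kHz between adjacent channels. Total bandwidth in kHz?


Given: 30 channels, 4 kHz each, guard = 0 kHz
Channel bandwidth = 30 * 4 = 120 kHz
Guard bands = 29 gaps * 0 kHz = 0 kHz
Total = 120 + 0 = 120 kHz

120


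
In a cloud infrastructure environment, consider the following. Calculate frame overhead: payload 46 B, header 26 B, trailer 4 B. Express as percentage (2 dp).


Given: payload = 46 B, header = 26 B, trailer = 4 B
Overhead bytes = header + trailer = 26 + 4 = 30
Total frame = payload + overhead = 46 + 30 = 76
Overhead % = 30 / 76 * 100 = 39.4737% -> 39.47% (2 dp)

39.47


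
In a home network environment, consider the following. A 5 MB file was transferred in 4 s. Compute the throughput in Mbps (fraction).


Given: file = 5 MB, time = 4 s
File in Mb = 5 * 8 = 40 Mb
Throughput = 40 / 4 Mbps
Throughput = 10 Mbps

10


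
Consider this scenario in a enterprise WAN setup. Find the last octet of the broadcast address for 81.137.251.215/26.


Given: IP = 81.137.251.215, prefix = /26
Host bits = 32 - 26 = 6
Network last octet = 215 AND mask = 192
Host part size = 2^6 - 1 = 63
Broadcast last octet = 192 OR 63 = 255

255


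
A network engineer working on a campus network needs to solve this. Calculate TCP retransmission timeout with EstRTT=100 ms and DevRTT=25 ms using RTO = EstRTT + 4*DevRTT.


Given: EstRTT = 100 ms, DevRTT = 25 ms
Timeout = EstRTT + 4 * DevRTT
4 * DevRTT = 4 * 25 = 100
Timeout = 100 + 100 = 200 ms

200


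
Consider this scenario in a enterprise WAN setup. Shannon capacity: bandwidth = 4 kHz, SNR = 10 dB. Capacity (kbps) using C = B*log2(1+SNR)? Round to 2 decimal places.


Given: B = 4 kHz, SNR = 10 dB
SNR linear = 10^(10/10) = 10
1 + SNR = 11
log2(11) = 3.4594316186
C = 4 * 1000 * 3.4594316186 = 13837.7265 bps
C = 13.837726 kbps -> 13.84 kbps (2 dp)

13.84


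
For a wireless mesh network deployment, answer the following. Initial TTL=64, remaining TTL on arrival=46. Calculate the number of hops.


Given: initial TTL = 64, received TTL = 46
Hops = initial TTL - received TTL
Hops = 64 - 46 = 18

18


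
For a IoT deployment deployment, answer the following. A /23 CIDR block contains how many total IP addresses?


Given: CIDR prefix /23
Host bits = 32 - 23 = 9
Total addresses = 2^9 = 512

512


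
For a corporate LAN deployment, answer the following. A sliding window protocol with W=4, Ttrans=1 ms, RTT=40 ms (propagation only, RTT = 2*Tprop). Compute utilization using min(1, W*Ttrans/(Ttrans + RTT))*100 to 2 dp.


Given: W = 4, Ttrans = 1 ms, RTT = 40 ms (= 2 * Tprop, Tprop = 20 ms)
Cycle time = Ttrans + RTT = 1 + 40 = 41 ms (first packet sent until its ACK returns)
W * Ttrans = 4 * 1 = 4 ms of sending per cycle
W * Ttrans / (Ttrans + RTT) = 4 / 41 = 0.097561
U = min(1, 0.097561) = 0.097561
U% = 9.76%

9.76


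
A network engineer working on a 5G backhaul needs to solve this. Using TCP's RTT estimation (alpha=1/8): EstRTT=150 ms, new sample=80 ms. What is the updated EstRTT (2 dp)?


Given: EstRTT = 150 ms, SampleRTT = 80 ms, alpha = 1/8
New EstRTT = (1 - alpha) * EstRTT + alpha * SampleRTT
(7/8) * 150 = 131.25
(1/8) * 80 = 10
New EstRTT = 131.25 + 10 = 141.25 ms -> 141.25 ms (2 dp)

141.25


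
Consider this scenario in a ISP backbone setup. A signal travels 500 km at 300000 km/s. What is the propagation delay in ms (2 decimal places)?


Given: distance = 500 km, speed = 300000 km/s
Delay = distance / speed = 500 / 300000 seconds
Delay in ms = 500 * 1000 / 300000
Delay = 1.6667 ms
Rounded to 2 dp = 1.67 ms

1.67


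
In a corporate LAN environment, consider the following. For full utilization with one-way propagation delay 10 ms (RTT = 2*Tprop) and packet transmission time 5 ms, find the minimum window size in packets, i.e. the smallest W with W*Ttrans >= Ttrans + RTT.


Given: Ttrans = 5 ms, RTT = 20 ms (= 2 * Tprop, Tprop = 10 ms)
Time until first ACK returns = Ttrans + RTT = 5 + 20 = 25 ms
Need W * Ttrans >= Ttrans + RTT  ->  W >= (Ttrans + RTT) / Ttrans
(Ttrans + RTT) / Ttrans = 25 / 5 = 5
W_min = ceil(5) = 5

5


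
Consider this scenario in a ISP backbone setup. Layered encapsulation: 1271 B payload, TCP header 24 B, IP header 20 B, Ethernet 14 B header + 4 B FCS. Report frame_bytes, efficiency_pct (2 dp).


TCP segment = 1271 + 24 = 1295 B
IP packet = 1295 + 20 = 1315 B
Ethernet frame = 1315 + 14 + 4 = 1333 B
Efficiency = app / frame = 1271 / 1333 = 0.953488 = 95.3488% -> 95.35% (2 dp)

1333, 95.35


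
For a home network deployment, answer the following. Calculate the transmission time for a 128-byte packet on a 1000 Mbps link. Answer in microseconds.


Given: packet = 128 bytes, bandwidth = 1000 Mbps
Packet in bits = 128 * 8 = 1024 bits
Bandwidth = 1000 * 10^6 = 1000000000 bps
Time = 1024 / 1000000000 seconds
Time in us = 1024 * 10^6 / 1000000000 = 1.024

1.024


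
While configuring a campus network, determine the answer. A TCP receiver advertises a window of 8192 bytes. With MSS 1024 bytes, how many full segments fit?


Given: RWND = 8192 bytes, MSS = 1024 bytes
Full segments = floor(RWND / MSS)
Full segments = floor(8192 / 1024)
Full segments = floor(8.0) = 8

8


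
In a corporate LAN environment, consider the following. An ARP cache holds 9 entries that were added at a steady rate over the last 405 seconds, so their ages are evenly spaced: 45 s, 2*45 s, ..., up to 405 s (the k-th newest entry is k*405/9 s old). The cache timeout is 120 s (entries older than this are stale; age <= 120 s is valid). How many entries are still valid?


Ages are k * 405/9 s for k = 1..9 (spacing = 45.0000 s).
Entry k is valid iff k * 405/9 <= 120 iff k <= 9 * 120 / 405 = 2.6667
n_valid = floor(2.6667) = 2
(n_stale = 9 - 2 = 7)

2


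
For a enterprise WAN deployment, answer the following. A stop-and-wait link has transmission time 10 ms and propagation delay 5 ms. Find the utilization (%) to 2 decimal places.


Given: Ttrans = 10 ms, Tprop = 5 ms
RTT = 2 * Tprop = 2 * 5 = 10 ms
U = Ttrans / (Ttrans + RTT)
U = 10 / (10 + 10)
U = 10 / 20 = 0.5
U% = 50.00%

50.00


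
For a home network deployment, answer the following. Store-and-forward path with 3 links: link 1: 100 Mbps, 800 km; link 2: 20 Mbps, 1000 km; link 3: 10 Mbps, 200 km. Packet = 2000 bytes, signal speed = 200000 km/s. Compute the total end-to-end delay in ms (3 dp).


Packet = 2000 bytes = 16000 bits. Store-and-forward: sum (t_trans + t_prop) per link.
Link 1: t_trans = 16000/(100*10^6) s = 0.1600 ms; t_prop = 800/200000 s = 4.0000 ms; subtotal = 4.1600 ms
Link 2: t_trans = 16000/(20*10^6) s = 0.8000 ms; t_prop = 1000/200000 s = 5.0000 ms; subtotal = 5.8000 ms
Link 3: t_trans = 16000/(10*10^6) s = 1.6000 ms; t_prop = 200/200000 s = 1.0000 ms; subtotal = 2.6000 ms
End-to-end = 4.1600 + 5.8000 + 2.6000 = 12.5600 ms -> 12.560 ms (3 dp)

12.560


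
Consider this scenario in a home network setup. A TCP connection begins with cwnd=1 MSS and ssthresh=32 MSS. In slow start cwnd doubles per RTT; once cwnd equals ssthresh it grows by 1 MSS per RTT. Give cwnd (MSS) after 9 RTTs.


RTT 0: cwnd = 1 MSS (initial)
RTT 1: cwnd = 2 MSS (slow start, doubled)
RTT 2: cwnd = 4 MSS (slow start, doubled)
RTT 3: cwnd = 8 MSS (slow start, doubled)
RTT 4: cwnd = 16 MSS (slow start, doubled)
RTT 5: cwnd = 32 MSS (slow start, doubled)
RTT 6: cwnd = 33 MSS (congestion avoidance, +1)
RTT 7: cwnd = 34 MSS (congestion avoidance, +1)
RTT 8: cwnd = 35 MSS (congestion avoidance, +1)
RTT 9: cwnd = 36 MSS (congestion avoidance, +1)

36


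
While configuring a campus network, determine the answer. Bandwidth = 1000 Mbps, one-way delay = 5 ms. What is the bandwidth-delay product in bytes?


Given: bandwidth = 1000 Mbps, delay = 5 ms
BDP in bits = 1000 * 10^6 * 5 / 1000
BDP in bits = 5000000
BDP in bytes = 5000000 / 8 = 625000

625000


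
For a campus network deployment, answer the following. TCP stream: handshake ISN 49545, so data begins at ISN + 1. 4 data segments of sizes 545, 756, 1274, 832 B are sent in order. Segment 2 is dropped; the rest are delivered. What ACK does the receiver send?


SYN uses sequence number 49545; first data byte = ISN + 1 = 49546.
Segment 1: SEQ = 49546, len = 545 B, covers [49546, 50090]
Segment 2: SEQ = 50091, len = 756 B, covers [50091, 50846] [LOST]
Segment 3: SEQ = 50847, len = 1274 B, covers [50847, 52120]
Segment 4: SEQ = 52121, len = 832 B, covers [52121, 52952]
In-order data received: bytes [49546, 50090] (segments 1..1).
Segment 2 missing -> gap begins at byte 50091; later segments buffered out of order.
Cumulative ACK = next expected in-order byte = 49546 + 545 = 50091

50091


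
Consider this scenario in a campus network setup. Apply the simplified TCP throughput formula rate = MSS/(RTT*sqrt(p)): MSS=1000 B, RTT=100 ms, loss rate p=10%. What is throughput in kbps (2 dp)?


Given: MSS = 1000 bytes, RTT = 100 ms, loss = 10%
RTT in seconds = 100 / 1000 = 0.1
Loss rate = 10% = 0.1
sqrt(loss) = sqrt(0.1) = 0.316227766017
Throughput (bytes/s) = 1000 / (0.1 * 0.316227766017) = 31622.7766
Throughput (kbps) = 31622.7766 * 8 / 1000 = 252.982213 -> 252.98 kbps (2 dp)

252.98


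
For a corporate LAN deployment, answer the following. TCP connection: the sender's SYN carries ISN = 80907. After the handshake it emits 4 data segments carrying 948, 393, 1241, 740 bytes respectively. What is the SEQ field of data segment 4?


The SYN occupies sequence number ISN = 80907, so the first data byte is ISN + 1 = 80908.
SEQ of data segment i = (ISN + 1) + sum of payload sizes of segments 1..i-1.
Segment 1: SEQ = 80908, payload = 948 bytes
Segment 2: SEQ = 81856, payload = 393 bytes
Segment 3: SEQ = 82249, payload = 1241 bytes
Segment 4: SEQ = 83490, payload = 740 bytes
SEQ of segment 4 = 80908 + 948 + 393 + 1241 = 83490

83490


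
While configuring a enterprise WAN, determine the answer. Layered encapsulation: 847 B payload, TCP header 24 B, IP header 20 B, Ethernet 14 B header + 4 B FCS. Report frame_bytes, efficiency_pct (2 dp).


TCP segment = 847 + 24 = 871 B
IP packet = 871 + 20 = 891 B
Ethernet frame = 891 + 14 + 4 = 909 B
Efficiency = app / frame = 847 / 909 = 0.931793 = 93.1793% -> 93.18% (2 dp)

909, 93.18


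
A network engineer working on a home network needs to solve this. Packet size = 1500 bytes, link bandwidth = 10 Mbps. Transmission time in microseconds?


Given: packet = 1500 bytes, bandwidth = 10 Mbps
Packet in bits = 1500 * 8 = 12000 bits
Bandwidth = 10 * 10^6 = 10000000 bps
Time = 12000 / 10000000 seconds
Time in us = 12000 * 10^6 / 10000000 = 1200

1200


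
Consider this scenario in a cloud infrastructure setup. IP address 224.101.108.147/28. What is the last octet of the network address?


Given: IP = 224.101.108.147, prefix = /28
Subnet mask = 255.255.255.240
Last octet of IP: 147
Last octet of mask: 240
Network last octet = 147 AND 240 = 144

144


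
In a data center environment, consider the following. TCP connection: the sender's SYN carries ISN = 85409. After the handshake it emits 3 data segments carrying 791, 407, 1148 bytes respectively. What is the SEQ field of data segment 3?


The SYN occupies sequence number ISN = 85409, so the first data byte is ISN + 1 = 85410.
SEQ of data segment i = (ISN + 1) + sum of payload sizes of segments 1..i-1.
Segment 1: SEQ = 85410, payload = 791 bytes
Segment 2: SEQ = 86201, payload = 407 bytes
Segment 3: SEQ = 86608, payload = 1148 bytes
SEQ of segment 3 = 85410 + 791 + 407 = 86608

86608


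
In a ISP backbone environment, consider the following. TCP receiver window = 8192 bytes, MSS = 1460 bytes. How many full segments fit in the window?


Given: RWND = 8192 bytes, MSS = 1460 bytes
Full segments = floor(RWND / MSS)
Full segments = floor(8192 / 1460)
Full segments = floor(5.611) = 5

5


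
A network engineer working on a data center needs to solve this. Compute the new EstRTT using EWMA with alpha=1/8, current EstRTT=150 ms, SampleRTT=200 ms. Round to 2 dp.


Given: EstRTT = 150 ms, SampleRTT = 200 ms, alpha = 1/8
New EstRTT = (1 - alpha) * EstRTT + alpha * SampleRTT
(7/8) * 150 = 131.25
(1/8) * 200 = 25
New EstRTT = 131.25 + 25 = 156.25 ms -> 156.25 ms (2 dp)

156.25


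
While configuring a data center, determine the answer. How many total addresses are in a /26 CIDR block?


Given: CIDR prefix /26
Host bits = 32 - 26 = 6
Total addresses = 2^6 = 64

64


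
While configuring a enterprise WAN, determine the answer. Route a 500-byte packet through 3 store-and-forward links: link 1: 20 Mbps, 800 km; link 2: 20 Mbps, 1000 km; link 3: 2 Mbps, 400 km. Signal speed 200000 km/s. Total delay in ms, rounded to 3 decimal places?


Packet = 500 bytes = 4000 bits. Store-and-forward: sum (t_trans + t_prop) per link.
Link 1: t_trans = 4000/(20*10^6) s = 0.2000 ms; t_prop = 800/200000 s = 4.0000 ms; subtotal = 4.2000 ms
Link 2: t_trans = 4000/(20*10^6) s = 0.2000 ms; t_prop = 1000/200000 s = 5.0000 ms; subtotal = 5.2000 ms
Link 3: t_trans = 4000/(2*10^6) s = 2.0000 ms; t_prop = 400/200000 s = 2.0000 ms; subtotal = 4.0000 ms
End-to-end = 4.2000 + 5.2000 + 4.0000 = 13.4000 ms -> 13.400 ms (3 dp)

13.400


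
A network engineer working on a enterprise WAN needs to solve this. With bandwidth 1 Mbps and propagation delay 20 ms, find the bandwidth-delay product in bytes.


Given: bandwidth = 1 Mbps, delay = 20 ms
BDP in bits = 1 * 10^6 * 20 / 1000
BDP in bits = 20000
BDP in bytes = 20000 / 8 = 2500

2500


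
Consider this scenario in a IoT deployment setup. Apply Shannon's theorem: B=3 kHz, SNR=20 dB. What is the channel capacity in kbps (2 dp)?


Given: B = 3 kHz, SNR = 20 dB
SNR linear = 10^(20/10) = 100
1 + SNR = 101
log2(101) = 6.6582114828
C = 3 * 1000 * 6.6582114828 = 19974.6344 bps
C = 19.974634 kbps -> 19.97 kbps (2 dp)

19.97


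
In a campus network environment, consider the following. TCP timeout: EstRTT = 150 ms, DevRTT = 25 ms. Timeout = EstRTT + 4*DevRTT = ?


Given: EstRTT = 150 ms, DevRTT = 25 ms
Timeout = EstRTT + 4 * DevRTT
4 * DevRTT = 4 * 25 = 100
Timeout = 150 + 100 = 250 ms

250


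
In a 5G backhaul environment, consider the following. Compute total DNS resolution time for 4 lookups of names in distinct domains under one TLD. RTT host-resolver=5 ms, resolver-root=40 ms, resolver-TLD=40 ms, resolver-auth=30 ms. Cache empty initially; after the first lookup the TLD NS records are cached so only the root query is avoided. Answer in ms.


Lookup 1 (cold cache): local + root + TLD + auth = 5 + 40 + 40 + 30 = 115 ms
Lookups 2..4 (TLD NS cached -> skip root; new domain -> still ask TLD and auth): local + TLD + auth = 5 + 40 + 30 = 75 ms each
Remaining 3 lookups: 3 * 75 = 225 ms
Total = 115 + 225 = 340 ms

340


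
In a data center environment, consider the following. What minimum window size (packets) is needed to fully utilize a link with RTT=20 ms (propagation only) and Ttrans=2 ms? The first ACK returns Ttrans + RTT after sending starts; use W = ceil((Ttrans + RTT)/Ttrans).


Given: Ttrans = 2 ms, RTT = 20 ms (= 2 * Tprop, Tprop = 10 ms)
Time until first ACK returns = Ttrans + RTT = 2 + 20 = 22 ms
Need W * Ttrans >= Ttrans + RTT  ->  W >= (Ttrans + RTT) / Ttrans
(Ttrans + RTT) / Ttrans = 22 / 2 = 11
W_min = ceil(11) = 11

11


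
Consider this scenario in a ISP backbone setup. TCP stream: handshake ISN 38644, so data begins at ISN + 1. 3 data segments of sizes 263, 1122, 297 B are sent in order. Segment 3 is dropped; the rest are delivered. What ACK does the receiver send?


SYN uses sequence number 38644; first data byte = ISN + 1 = 38645.
Segment 1: SEQ = 38645, len = 263 B, covers [38645, 38907]
Segment 2: SEQ = 38908, len = 1122 B, covers [38908, 40029]
Segment 3: SEQ = 40030, len = 297 B, covers [40030, 40326] [LOST]
In-order data received: bytes [38645, 40029] (segments 1..2).
Segment 3 missing -> gap begins at byte 40030.
Cumulative ACK = next expected in-order byte = 38645 + 263 + 1122 = 40030

40030


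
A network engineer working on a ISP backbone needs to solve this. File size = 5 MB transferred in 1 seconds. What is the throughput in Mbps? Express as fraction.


Given: file = 5 MB, time = 1 s
File in Mb = 5 * 8 = 40 Mb
Throughput = 40 / 1 Mbps
Throughput = 40 Mbps

40


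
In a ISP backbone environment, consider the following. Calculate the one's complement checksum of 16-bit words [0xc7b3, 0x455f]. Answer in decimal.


Given words: [0xc7b3, 0x455f]
Step 1: Sum all words
Raw sum = 51123 + 17759 = 68882
Step 2: Fold carry: (3346 + 1) = 3347
One's complement = ~3347 & 0xFFFF = 62188

62188


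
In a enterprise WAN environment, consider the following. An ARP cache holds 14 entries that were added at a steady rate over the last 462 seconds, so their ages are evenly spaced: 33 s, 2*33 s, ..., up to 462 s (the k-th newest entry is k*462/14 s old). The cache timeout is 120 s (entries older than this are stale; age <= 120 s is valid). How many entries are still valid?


Ages are k * 462/14 s for k = 1..14 (spacing = 33.0000 s).
Entry k is valid iff k * 462/14 <= 120 iff k <= 14 * 120 / 462 = 3.6364
n_valid = floor(3.6364) = 3
(n_stale = 14 - 3 = 11)

3


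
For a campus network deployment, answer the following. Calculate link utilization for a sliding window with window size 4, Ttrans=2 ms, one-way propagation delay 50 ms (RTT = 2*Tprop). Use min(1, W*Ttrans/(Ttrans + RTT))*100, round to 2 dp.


Given: W = 4, Ttrans = 2 ms, RTT = 100 ms (= 2 * Tprop, Tprop = 50 ms)
Cycle time = Ttrans + RTT = 2 + 100 = 102 ms (first packet sent until its ACK returns)
W * Ttrans = 4 * 2 = 8 ms of sending per cycle
W * Ttrans / (Ttrans + RTT) = 8 / 102 = 0.078431
U = min(1, 0.078431) = 0.078431
U% = 7.84%

7.84


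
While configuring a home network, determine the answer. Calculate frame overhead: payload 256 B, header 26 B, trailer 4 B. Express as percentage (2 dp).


Given: payload = 256 B, header = 26 B, trailer = 4 B
Overhead bytes = header + trailer = 26 + 4 = 30
Total frame = payload + overhead = 256 + 30 = 286
Overhead % = 30 / 286 * 100 = 10.4895% -> 10.49% (2 dp)

10.49


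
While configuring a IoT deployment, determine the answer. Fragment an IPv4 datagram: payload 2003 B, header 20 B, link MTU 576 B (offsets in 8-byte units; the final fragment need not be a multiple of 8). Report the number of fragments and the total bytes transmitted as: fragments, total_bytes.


Max data per non-final fragment = floor((MTU - header)/8)*8 = floor((576 - 20)/8)*8 = floor(556/8)*8 = 552 B
Final fragment needs no 8-byte alignment: it can carry up to MTU - header = 556 B
Non-final fragments needed = ceil((payload - 556) / 552) = ceil(1447/552) = ceil(2.6214) = 3
Number of fragments = 3 + 1 = 4
Fragment sizes (data): 3 * 552 B + 347 B (last, 347 <= 556 OK)
Total bytes sent = payload + n_frags * header = 2003 + 4*20 = 2003 + 80 = 2083 B

4, 2083


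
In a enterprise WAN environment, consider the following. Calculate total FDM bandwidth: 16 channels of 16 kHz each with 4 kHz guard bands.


Given: 16 channels, 16 kHz each, guard = 4 kHz
Channel bandwidth = 16 * 16 = 256 kHz
Guard bands = 15 gaps * 4 kHz = 60 kHz
Total = 256 + 60 = 316 kHz

316


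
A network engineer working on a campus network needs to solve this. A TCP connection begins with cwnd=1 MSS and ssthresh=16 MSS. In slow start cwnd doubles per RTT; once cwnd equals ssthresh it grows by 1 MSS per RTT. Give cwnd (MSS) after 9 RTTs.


RTT 0: cwnd = 1 MSS (initial)
RTT 1: cwnd = 2 MSS (slow start, doubled)
RTT 2: cwnd = 4 MSS (slow start, doubled)
RTT 3: cwnd = 8 MSS (slow start, doubled)
RTT 4: cwnd = 16 MSS (slow start, doubled)
RTT 5: cwnd = 17 MSS (congestion avoidance, +1)
RTT 6: cwnd = 18 MSS (congestion avoidance, +1)
RTT 7: cwnd = 19 MSS (congestion avoidance, +1)
RTT 8: cwnd = 20 MSS (congestion avoidance, +1)
RTT 9: cwnd = 21 MSS (congestion avoidance, +1)

21


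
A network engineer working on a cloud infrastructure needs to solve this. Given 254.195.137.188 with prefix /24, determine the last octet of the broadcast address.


Given: IP = 254.195.137.188, prefix = /24
Host bits = 32 - 24 = 8
Network last octet = 188 AND mask = 0
Host part size = 2^8 - 1 = 255
Broadcast last octet = 0 OR 255 = 255

255


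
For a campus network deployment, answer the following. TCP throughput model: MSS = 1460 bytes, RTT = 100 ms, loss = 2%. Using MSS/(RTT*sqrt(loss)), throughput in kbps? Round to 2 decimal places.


Given: MSS = 1460 bytes, RTT = 100 ms, loss = 2%
RTT in seconds = 100 / 1000 = 0.1
Loss rate = 2% = 0.02
sqrt(loss) = sqrt(0.02) = 0.141421356237
Throughput (bytes/s) = 1460 / (0.1 * 0.141421356237) = 103237.5901
Throughput (kbps) = 103237.5901 * 8 / 1000 = 825.900720 -> 825.90 kbps (2 dp)

825.90


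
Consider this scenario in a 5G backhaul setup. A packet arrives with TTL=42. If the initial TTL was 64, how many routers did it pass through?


Given: initial TTL = 64, received TTL = 42
Hops = initial TTL - received TTL
Hops = 64 - 42 = 22

22


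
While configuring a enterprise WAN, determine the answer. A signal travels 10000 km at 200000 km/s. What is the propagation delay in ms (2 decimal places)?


Given: distance = 10000 km, speed = 200000 km/s
Delay = distance / speed = 10000 / 200000 seconds
Delay in ms = 10000 * 1000 / 200000
Delay = 50.0000 ms
Rounded to 2 dp = 50.00 ms

50.00


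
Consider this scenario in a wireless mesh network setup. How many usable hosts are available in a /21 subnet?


Given: subnet mask /21
Host bits = 32 - 21 = 11
Total addresses = 2^11 = 2048
Usable hosts = 2048 - 2 (network + broadcast) = 2046

2046


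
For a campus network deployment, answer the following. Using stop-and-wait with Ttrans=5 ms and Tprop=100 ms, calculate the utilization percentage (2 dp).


Given: Ttrans = 5 ms, Tprop = 100 ms
RTT = 2 * Tprop = 2 * 100 = 200 ms
U = Ttrans / (Ttrans + RTT)
U = 5 / (5 + 200)
U = 5 / 205 = 0.02439
U% = 2.44%

2.44


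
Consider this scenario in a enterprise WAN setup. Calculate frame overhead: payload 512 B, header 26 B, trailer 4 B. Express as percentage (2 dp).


Given: payload = 512 B, header = 26 B, trailer = 4 B
Overhead bytes = header + trailer = 26 + 4 = 30
Total frame = payload + overhead = 512 + 30 = 542
Overhead % = 30 / 542 * 100 = 5.5351% -> 5.54% (2 dp)

5.54


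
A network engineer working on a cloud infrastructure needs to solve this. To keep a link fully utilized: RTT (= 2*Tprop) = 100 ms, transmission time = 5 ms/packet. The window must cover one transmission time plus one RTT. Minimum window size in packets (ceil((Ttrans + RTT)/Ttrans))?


Given: Ttrans = 5 ms, RTT = 100 ms (= 2 * Tprop, Tprop = 50 ms)
Time until first ACK returns = Ttrans + RTT = 5 + 100 = 105 ms
Need W * Ttrans >= Ttrans + RTT  ->  W >= (Ttrans + RTT) / Ttrans
(Ttrans + RTT) / Ttrans = 105 / 5 = 21
W_min = ceil(21) = 21

21


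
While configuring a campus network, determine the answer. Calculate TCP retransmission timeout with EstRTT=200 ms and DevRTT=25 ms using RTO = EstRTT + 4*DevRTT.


Given: EstRTT = 200 ms, DevRTT = 25 ms
Timeout = EstRTT + 4 * DevRTT
4 * DevRTT = 4 * 25 = 100
Timeout = 200 + 100 = 300 ms

300


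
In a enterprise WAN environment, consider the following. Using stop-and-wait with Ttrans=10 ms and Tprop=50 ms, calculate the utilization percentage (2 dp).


Given: Ttrans = 10 ms, Tprop = 50 ms
RTT = 2 * Tprop = 2 * 50 = 100 ms
U = Ttrans / (Ttrans + RTT)
U = 10 / (10 + 100)
U = 10 / 110 = 0.090909
U% = 9.09%

9.09


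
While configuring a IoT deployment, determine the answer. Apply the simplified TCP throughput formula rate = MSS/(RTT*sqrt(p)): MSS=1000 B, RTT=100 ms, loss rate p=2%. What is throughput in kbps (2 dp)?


Given: MSS = 1000 bytes, RTT = 100 ms, loss = 2%
RTT in seconds = 100 / 1000 = 0.1
Loss rate = 2% = 0.02
sqrt(loss) = sqrt(0.02) = 0.141421356237
Throughput (bytes/s) = 1000 / (0.1 * 0.141421356237) = 70710.6781
Throughput (kbps) = 70710.6781 * 8 / 1000 = 565.685425 -> 565.69 kbps (2 dp)

565.69


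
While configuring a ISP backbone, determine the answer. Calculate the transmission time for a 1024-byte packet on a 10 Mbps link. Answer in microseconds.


Given: packet = 1024 bytes, bandwidth = 10 Mbps
Packet in bits = 1024 * 8 = 8192 bits
Bandwidth = 10 * 10^6 = 10000000 bps
Time = 8192 / 10000000 seconds
Time in us = 8192 * 10^6 / 10000000 = 819.2

819.2


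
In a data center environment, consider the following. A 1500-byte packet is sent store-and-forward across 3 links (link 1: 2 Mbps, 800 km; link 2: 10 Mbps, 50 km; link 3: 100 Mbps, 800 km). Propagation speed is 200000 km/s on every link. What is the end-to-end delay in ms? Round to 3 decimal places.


Packet = 1500 bytes = 12000 bits. Store-and-forward: sum (t_trans + t_prop) per link.
Link 1: t_trans = 12000/(2*10^6) s = 6.0000 ms; t_prop = 800/200000 s = 4.0000 ms; subtotal = 10.0000 ms
Link 2: t_trans = 12000/(10*10^6) s = 1.2000 ms; t_prop = 50/200000 s = 0.2500 ms; subtotal = 1.4500 ms
Link 3: t_trans = 12000/(100*10^6) s = 0.1200 ms; t_prop = 800/200000 s = 4.0000 ms; subtotal = 4.1200 ms
End-to-end = 10.0000 + 1.4500 + 4.1200 = 15.5700 ms -> 15.570 ms (3 dp)

15.570


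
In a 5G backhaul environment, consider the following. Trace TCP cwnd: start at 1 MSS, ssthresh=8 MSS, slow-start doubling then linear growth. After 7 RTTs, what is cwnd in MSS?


RTT 0: cwnd = 1 MSS (initial)
RTT 1: cwnd = 2 MSS (slow start, doubled)
RTT 2: cwnd = 4 MSS (slow start, doubled)
RTT 3: cwnd = 8 MSS (slow start, doubled)
RTT 4: cwnd = 9 MSS (congestion avoidance, +1)
RTT 5: cwnd = 10 MSS (congestion avoidance, +1)
RTT 6: cwnd = 11 MSS (congestion avoidance, +1)
RTT 7: cwnd = 12 MSS (congestion avoidance, +1)

12


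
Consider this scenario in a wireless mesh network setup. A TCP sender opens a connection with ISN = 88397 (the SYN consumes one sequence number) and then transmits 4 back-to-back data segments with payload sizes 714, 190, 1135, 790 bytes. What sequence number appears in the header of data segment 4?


The SYN occupies sequence number ISN = 88397, so the first data byte is ISN + 1 = 88398.
SEQ of data segment i = (ISN + 1) + sum of payload sizes of segments 1..i-1.
Segment 1: SEQ = 88398, payload = 714 bytes
Segment 2: SEQ = 89112, payload = 190 bytes
Segment 3: SEQ = 89302, payload = 1135 bytes
Segment 4: SEQ = 90437, payload = 790 bytes
SEQ of segment 4 = 88398 + 714 + 190 + 1135 = 90437

90437


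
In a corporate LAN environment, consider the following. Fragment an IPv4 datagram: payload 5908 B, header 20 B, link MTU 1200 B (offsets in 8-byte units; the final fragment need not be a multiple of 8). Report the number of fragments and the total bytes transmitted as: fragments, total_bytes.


Max data per non-final fragment = floor((MTU - header)/8)*8 = floor((1200 - 20)/8)*8 = floor(1180/8)*8 = 1176 B
Final fragment needs no 8-byte alignment: it can carry up to MTU - header = 1180 B
Non-final fragments needed = ceil((payload - 1180) / 1176) = ceil(4728/1176) = ceil(4.0204) = 5
Number of fragments = 5 + 1 = 6
Fragment sizes (data): 5 * 1176 B + 28 B (last, 28 <= 1180 OK)
Total bytes sent = payload + n_frags * header = 5908 + 6*20 = 5908 + 120 = 6028 B

6, 6028


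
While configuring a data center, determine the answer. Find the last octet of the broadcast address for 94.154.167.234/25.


Given: IP = 94.154.167.234, prefix = /25
Host bits = 32 - 25 = 7
Network last octet = 234 AND mask = 128
Host part size = 2^7 - 1 = 127
Broadcast last octet = 128 OR 127 = 255

255


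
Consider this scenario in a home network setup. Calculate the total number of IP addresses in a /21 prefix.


Given: CIDR prefix /21
Host bits = 32 - 21 = 11
Total addresses = 2^11 = 2048

2048


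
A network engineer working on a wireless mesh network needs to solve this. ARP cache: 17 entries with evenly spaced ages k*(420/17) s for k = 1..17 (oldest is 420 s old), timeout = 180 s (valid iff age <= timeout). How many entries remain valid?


Ages are k * 420/17 s for k = 1..17 (spacing = 24.7059 s).
Entry k is valid iff k * 420/17 <= 180 iff k <= 17 * 180 / 420 = 7.2857
n_valid = floor(7.2857) = 7
(n_stale = 17 - 7 = 10)

7


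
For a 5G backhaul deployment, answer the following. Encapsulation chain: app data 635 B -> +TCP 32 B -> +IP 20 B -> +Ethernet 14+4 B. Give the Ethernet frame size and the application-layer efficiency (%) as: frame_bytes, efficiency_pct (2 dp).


TCP segment = 635 + 32 = 667 B
IP packet = 667 + 20 = 687 B
Ethernet frame = 687 + 14 + 4 = 705 B
Efficiency = app / frame = 635 / 705 = 0.900709 = 90.0709% -> 90.07% (2 dp)

705, 90.07


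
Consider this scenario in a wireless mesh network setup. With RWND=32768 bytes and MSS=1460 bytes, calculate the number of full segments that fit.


Given: RWND = 32768 bytes, MSS = 1460 bytes
Full segments = floor(RWND / MSS)
Full segments = floor(32768 / 1460)
Full segments = floor(22.4438) = 22

22


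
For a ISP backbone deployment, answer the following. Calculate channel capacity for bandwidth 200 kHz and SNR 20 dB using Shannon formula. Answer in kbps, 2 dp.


Given: B = 200 kHz, SNR = 20 dB
SNR linear = 10^(20/10) = 100
1 + SNR = 101
log2(101) = 6.6582114828
C = 200 * 1000 * 6.6582114828 = 1331642.2966 bps
C = 1331.642297 kbps -> 1331.64 kbps (2 dp)

1331.64


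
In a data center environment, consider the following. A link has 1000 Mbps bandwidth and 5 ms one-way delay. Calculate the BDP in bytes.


Given: bandwidth = 1000 Mbps, delay = 5 ms
BDP in bits = 1000 * 10^6 * 5 / 1000
BDP in bits = 5000000
BDP in bytes = 5000000 / 8 = 625000

625000


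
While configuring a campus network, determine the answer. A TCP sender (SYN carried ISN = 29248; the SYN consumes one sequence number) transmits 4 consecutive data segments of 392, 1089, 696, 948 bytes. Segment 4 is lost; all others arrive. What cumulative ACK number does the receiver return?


SYN uses sequence number 29248; first data byte = ISN + 1 = 29249.
Segment 1: SEQ = 29249, len = 392 B, covers [29249, 29640]
Segment 2: SEQ = 29641, len = 1089 B, covers [29641, 30729]
Segment 3: SEQ = 30730, len = 696 B, covers [30730, 31425]
Segment 4: SEQ = 31426, len = 948 B, covers [31426, 32373] [LOST]
In-order data received: bytes [29249, 31425] (segments 1..3).
Segment 4 missing -> gap begins at byte 31426.
Cumulative ACK = next expected in-order byte = 29249 + 392 + 1089 + 696 = 31426

31426
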